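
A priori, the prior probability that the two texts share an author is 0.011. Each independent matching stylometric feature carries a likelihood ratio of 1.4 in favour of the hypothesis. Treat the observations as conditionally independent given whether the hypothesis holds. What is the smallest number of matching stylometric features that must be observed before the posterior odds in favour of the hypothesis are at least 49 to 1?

Prior odds: 0.011 ÷ 0.989 = 11/989.
Likelihood ratio per matching stylometric feature = 1.4.
Target odds = 49.
Require 1.4ⁿ ≥ 49 ÷ (11/989) = 48461/11.
1.4²⁴ ≈3214.2 falls short of 48461/11 but 1.4²⁵ ≈4499.88 reaches it, so n = 25.

25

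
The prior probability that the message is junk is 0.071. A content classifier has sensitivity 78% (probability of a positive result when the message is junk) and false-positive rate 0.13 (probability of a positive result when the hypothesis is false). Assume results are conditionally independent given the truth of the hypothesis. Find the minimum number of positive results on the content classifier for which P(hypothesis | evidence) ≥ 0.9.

3

Prior odds = 0.071/0.929 = 71/929.
Likelihood ratio of a positive result = 0.78/0.13 = 6.
Target posterior odds = 0.9/0.1 = 9.
Need (71/929) × 6ⁿ ≥ 9, i.e. 6ⁿ ≥ 8361/71.
6² = 36 falls short of 8361/71 but 6³ = 216 reaches it, so n = 3.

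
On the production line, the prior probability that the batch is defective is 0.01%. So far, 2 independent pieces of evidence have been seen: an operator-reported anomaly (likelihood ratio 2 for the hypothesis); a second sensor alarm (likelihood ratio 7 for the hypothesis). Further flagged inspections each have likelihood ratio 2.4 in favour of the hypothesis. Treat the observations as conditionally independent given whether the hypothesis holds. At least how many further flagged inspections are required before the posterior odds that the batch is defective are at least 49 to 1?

12

Prior odds = 0.0001/0.9999 = 1/9999.
Combined Bayes factor of the evidence already in hand = 2 × 7 = 14.
Odds after that evidence = (1/9999) × 14 = 14/9999.
Target odds = 49.
Need 2.4ⁿ ≥ 49 ÷ (14/9999) = 34996.5.
2.4¹¹ ≈15216.8 falls short of 34996.5 but 2.4¹² ≈36520.3 reaches it, so n = 12.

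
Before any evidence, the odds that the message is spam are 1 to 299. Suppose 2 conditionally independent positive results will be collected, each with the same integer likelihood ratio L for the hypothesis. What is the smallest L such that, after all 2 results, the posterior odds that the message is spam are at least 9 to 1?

Prior odds = 1/299.
Target odds = 9.
Need L² ≥ 9 ÷ (1/299) = 2691.
51² = 2601 < 2691 ≤ 2704 = 52², so L = 52.

52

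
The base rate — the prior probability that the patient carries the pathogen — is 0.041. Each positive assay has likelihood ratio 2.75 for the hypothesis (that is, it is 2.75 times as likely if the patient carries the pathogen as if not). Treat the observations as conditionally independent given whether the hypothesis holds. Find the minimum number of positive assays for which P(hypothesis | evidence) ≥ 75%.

5

Prior odds = 0.041/0.959 = 41/959.
Likelihood ratio per positive assay = 2.75.
Target posterior odds = 0.75/0.25 = 3.
Need (41/959) × 2.75ⁿ ≥ 3, i.e. 2.75ⁿ ≥ 2877/41.
2.75⁴ = 57.19140625 falls short of 2877/41 but 2.75⁵ = 161051/1024 reaches it, so n = 5.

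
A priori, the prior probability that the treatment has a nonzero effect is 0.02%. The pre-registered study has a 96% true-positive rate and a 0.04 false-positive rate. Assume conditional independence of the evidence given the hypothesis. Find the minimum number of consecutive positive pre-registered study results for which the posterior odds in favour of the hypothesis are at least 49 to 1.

Prior odds: 0.0002 ÷ 0.9998 = 1/4999.
Likelihood ratio of a positive result = 0.96/0.04 = 24.
Target odds = 49.
Require 24ⁿ ≥ 49 ÷ (1/4999) = 244951.
24³ = 13824 falls short of 244951 but 24⁴ = 331776 reaches it, so n = 4.

4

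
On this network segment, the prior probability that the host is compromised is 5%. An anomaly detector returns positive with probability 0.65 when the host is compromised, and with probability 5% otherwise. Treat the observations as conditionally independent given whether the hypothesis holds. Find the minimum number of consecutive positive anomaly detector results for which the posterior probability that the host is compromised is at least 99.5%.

Prior odds: 0.05 ÷ 0.95 = 1/19.
Likelihood ratio of a positive result = 0.65/0.05 = 13.
Target odds: 0.995 ÷ 0.005 = 199.
Need (1/19) × 13ⁿ ≥ 199, i.e. 13ⁿ ≥ 3781.
13³ = 2197 falls short of 3781 but 13⁴ = 28561 reaches it, so n = 4.

4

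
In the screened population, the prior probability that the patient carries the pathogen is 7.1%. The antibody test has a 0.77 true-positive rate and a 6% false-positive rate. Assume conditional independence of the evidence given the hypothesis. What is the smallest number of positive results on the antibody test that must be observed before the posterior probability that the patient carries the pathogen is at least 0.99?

3

Prior odds: 0.071 ÷ 0.929 = 71/929.
Likelihood ratio of a positive result = 0.77/0.06 = 77/6.
Target posterior odds = 0.99/0.01 = 99.
Need (71/929) × (77/6)ⁿ ≥ 99, i.e. (77/6)ⁿ ≥ 91971/71.
(77/6)² = 5929/36 falls short of 91971/71 but (77/6)³ = 456533/216 reaches it, so n = 3.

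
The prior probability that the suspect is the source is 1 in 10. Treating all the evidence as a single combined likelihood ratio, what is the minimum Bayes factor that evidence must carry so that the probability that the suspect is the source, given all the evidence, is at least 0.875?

63

Prior odds = 0.1/0.9 = 1/9.
Target odds = 0.875/0.125 = 7.
Required Bayes factor = 7 ÷ (1/9) = 63.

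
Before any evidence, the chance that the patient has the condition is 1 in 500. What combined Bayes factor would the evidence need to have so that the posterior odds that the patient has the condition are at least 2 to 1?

998

Prior odds = 0.002/0.998 = 1/499.
Target odds = 2.
Required Bayes factor = 2 ÷ (1/499) = 998.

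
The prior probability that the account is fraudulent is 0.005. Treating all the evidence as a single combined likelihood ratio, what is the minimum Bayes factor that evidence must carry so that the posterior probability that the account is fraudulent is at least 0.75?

Prior odds = 0.005/0.995 = 1/199.
Target odds = 0.75/0.25 = 3.
Required Bayes factor = 3 ÷ (1/199) = 597.

597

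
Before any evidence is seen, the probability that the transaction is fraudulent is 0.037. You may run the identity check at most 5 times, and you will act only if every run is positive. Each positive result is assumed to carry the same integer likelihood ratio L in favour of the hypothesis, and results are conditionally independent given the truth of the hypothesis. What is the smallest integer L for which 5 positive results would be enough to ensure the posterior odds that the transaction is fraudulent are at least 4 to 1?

3

Prior odds = 0.037/0.963 = 37/963.
Target odds = 4.
Need L⁵ ≥ 4 ÷ (37/963) = 3852/37.
2⁵ = 32 < 3852/37 ≤ 243 = 3⁵, so L = 3.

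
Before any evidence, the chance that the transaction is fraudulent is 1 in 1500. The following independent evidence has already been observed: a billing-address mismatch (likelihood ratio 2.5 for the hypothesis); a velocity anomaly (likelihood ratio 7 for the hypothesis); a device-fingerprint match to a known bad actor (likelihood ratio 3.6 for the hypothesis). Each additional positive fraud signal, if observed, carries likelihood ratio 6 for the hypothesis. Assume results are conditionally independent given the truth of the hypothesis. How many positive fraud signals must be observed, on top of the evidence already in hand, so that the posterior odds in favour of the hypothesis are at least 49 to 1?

Prior odds = (1/1500)/(1499/1500) = 1/1499.
Combined Bayes factor of the evidence already in hand = 2.5 × 7 × 3.6 = 63.
Odds after that evidence = (1/1499) × 63 = 63/1499.
Target odds = 49.
Need 6ⁿ ≥ 49 ÷ (63/1499) = 10493/9.
6³ = 216 falls short of 10493/9 but 6⁴ = 1296 reaches it, so n = 4.

4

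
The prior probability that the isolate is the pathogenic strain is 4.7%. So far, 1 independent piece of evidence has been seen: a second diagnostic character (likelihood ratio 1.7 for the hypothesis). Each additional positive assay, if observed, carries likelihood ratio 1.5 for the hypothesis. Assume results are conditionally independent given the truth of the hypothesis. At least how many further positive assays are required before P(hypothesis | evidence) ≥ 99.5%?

20

Prior odds = 0.047/0.953 = 47/953.
Bayes factor of the evidence already in hand = 1.7.
Odds after that evidence = (47/953) × 1.7 = 799/9530.
Target odds = 0.995/0.005 = 199.
Need 1.5ⁿ ≥ 199 ÷ (799/9530) = 1896470/799.
1.5¹⁹ ≈2216.84 falls short of 1896470/799 but 1.5²⁰ ≈3325.26 reaches it, so n = 20.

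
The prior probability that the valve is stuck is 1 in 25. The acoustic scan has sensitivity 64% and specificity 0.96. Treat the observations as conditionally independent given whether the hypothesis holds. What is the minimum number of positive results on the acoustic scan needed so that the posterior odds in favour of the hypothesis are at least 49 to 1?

3

Prior odds: 0.04 ÷ 0.96 = 1/24.
False-positive rate = 1 − 0.96 = 0.04; likelihood ratio of a positive = 0.64/0.04 = 16.
Target odds = 49.
Need (1/24) × 16ⁿ ≥ 49, i.e. 16ⁿ ≥ 1176.
16² = 256 falls short of 1176 but 16³ = 4096 reaches it, so n = 3.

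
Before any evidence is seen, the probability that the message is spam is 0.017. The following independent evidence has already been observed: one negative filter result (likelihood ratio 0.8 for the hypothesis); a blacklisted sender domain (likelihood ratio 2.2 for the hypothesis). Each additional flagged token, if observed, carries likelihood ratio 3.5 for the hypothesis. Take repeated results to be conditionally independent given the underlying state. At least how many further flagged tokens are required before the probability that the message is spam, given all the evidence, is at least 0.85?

5

Prior odds = 0.017/0.983 = 17/983.
Combined Bayes factor of the evidence already in hand = 0.8 × 2.2 = 1.76.
Odds after that evidence = (17/983) × 1.76 = 748/24575.
Target odds = 0.85/0.15 = 17/3.
Need 3.5ⁿ ≥ 17/3 ÷ (748/24575) = 24575/132.
3.5⁴ = 150.0625 falls short of 24575/132 but 3.5⁵ = 525.21875 reaches it, so n = 5.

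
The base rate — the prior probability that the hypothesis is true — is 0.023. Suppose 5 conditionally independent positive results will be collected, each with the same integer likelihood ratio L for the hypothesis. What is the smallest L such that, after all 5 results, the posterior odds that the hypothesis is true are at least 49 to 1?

5

Prior odds = 0.023/0.977 = 23/977.
Target odds = 49.
Need L⁵ ≥ 49 ÷ (23/977) = 47873/23.
4⁵ = 1024 < 47873/23 ≤ 3125 = 5⁵, so L = 5.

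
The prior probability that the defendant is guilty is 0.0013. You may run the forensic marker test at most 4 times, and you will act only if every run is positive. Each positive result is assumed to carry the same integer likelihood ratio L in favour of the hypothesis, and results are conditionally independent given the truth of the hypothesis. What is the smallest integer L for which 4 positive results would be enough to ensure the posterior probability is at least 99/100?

Prior odds = 0.0013/0.9987 = 13/9987.
Target odds = 0.99/0.01 = 99.
Need L⁴ ≥ 99 ÷ (13/9987) = 988713/13.
16⁴ = 65536 < 988713/13 ≤ 83521 = 17⁴, so L = 17.

17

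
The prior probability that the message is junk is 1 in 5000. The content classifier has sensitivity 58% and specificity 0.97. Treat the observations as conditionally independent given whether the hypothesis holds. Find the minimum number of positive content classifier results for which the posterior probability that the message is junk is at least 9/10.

4

Prior odds = 0.0002/0.9998 = 1/4999.
False-positive rate = 1 − 0.97 = 0.03; likelihood ratio of a positive = 0.58/0.03 = 58/3.
Target odds: 0.9 ÷ 0.1 = 9.
Require (58/3)ⁿ ≥ 9 ÷ (1/4999) = 44991.
(58/3)³ = 195112/27 falls short of 44991 but (58/3)⁴ = 11316496/81 reaches it, so n = 4.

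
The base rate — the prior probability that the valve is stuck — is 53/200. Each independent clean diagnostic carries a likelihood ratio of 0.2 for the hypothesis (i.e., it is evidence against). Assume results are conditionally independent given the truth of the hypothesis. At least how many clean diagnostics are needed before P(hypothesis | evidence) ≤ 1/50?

Prior odds: 0.265 ÷ 0.735 = 53/147.
Likelihood ratio per clean diagnostic = 0.2.
Target odds: 0.02 ÷ 0.98 = 1/49.
Need (53/147) × 0.2ⁿ ≤ 1/49, i.e. 0.2ⁿ ≤ 3/53.
0.2¹ = 0.2 is still above 3/53 but 0.2² = 0.04 is at or below it, so n = 2.

2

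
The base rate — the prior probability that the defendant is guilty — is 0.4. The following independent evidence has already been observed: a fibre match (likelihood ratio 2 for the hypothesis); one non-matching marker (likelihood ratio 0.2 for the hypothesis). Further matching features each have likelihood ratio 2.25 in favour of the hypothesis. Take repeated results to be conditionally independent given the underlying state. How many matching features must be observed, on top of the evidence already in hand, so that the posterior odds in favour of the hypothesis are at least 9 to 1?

Prior odds = 0.4/0.6 = 2/3.
Combined Bayes factor of the evidence already in hand = 2 × 0.2 = 0.4.
Odds after that evidence = (2/3) × 0.4 = 4/15.
Target odds = 9.
Need 2.25ⁿ ≥ 9 ÷ (4/15) = 33.75.
2.25⁴ = 25.62890625 falls short of 33.75 but 2.25⁵ = 59049/1024 reaches it, so n = 5.

5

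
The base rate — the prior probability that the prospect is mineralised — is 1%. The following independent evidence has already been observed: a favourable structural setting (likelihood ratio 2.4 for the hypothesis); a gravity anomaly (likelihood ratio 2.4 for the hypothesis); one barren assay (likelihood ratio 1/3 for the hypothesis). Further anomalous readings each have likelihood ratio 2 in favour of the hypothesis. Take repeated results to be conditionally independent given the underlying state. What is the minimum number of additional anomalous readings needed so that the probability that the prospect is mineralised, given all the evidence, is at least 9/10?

9

Prior odds = 0.01/0.99 = 1/99.
Combined Bayes factor of the evidence already in hand = 2.4 × 2.4 × (1/3) = 1.92.
Odds after that evidence = (1/99) × 1.92 = 16/825.
Target odds = 0.9/0.1 = 9.
Need 2ⁿ ≥ 9 ÷ (16/825) = 464.0625.
2⁸ = 256 falls short of 464.0625 but 2⁹ = 512 reaches it, so n = 9.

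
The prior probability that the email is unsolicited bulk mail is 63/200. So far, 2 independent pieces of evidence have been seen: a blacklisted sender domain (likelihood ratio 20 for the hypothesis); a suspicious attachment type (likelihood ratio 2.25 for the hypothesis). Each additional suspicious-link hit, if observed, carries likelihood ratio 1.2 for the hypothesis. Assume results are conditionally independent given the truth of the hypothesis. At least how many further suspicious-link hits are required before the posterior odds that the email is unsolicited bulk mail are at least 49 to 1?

5

Prior odds = 0.315/0.685 = 63/137.
Combined Bayes factor of the evidence already in hand = 20 × 2.25 = 45.
Odds after that evidence = (63/137) × 45 = 2835/137.
Target odds = 49.
Need 1.2ⁿ ≥ 49 ÷ (2835/137) = 959/405.
1.2⁴ = 2.0736 falls short of 959/405 but 1.2⁵ = 2.48832 reaches it, so n = 5.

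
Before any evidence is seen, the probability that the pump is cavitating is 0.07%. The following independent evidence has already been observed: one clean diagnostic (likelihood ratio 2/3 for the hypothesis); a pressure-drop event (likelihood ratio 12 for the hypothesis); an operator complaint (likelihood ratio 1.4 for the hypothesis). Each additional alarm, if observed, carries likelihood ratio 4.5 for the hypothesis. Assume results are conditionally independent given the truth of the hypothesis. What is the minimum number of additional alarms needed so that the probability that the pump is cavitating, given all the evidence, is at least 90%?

Prior odds = 0.0007/0.9993 = 7/9993.
Combined Bayes factor of the evidence already in hand = (2/3) × 12 × 1.4 = 11.2.
Odds after that evidence = (7/9993) × 11.2 = 392/49965.
Target odds = 0.9/0.1 = 9.
Need 4.5ⁿ ≥ 9 ÷ (392/49965) = 449685/392.
4.5⁴ = 410.0625 falls short of 449685/392 but 4.5⁵ = 1845.28125 reaches it, so n = 5.

5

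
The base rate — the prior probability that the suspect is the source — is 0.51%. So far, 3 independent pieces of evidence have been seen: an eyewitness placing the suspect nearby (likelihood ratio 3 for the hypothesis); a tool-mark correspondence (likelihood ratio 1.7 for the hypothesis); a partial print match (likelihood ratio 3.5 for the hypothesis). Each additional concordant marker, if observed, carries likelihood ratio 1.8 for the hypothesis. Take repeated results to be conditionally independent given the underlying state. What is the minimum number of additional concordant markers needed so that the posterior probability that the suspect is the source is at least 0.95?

Prior odds = 0.0051/0.9949 = 51/9949.
Combined Bayes factor of the evidence already in hand = 3 × 1.7 × 3.5 = 17.85.
Odds after that evidence = (51/9949) × 17.85 = 18207/198980.
Target odds = 0.95/0.05 = 19.
Need 1.8ⁿ ≥ 19 ÷ (18207/198980) = 3780620/18207.
1.8⁹ = 387420489/1953125 falls short of 3780620/18207 but 1.8¹⁰ ≈357.047 reaches it, so n = 10.

10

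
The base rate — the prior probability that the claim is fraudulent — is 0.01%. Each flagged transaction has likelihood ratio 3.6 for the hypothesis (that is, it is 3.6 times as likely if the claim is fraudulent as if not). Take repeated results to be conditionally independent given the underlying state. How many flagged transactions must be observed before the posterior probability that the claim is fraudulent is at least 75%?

9

Prior odds: 0.0001 ÷ 0.9999 = 1/9999.
Likelihood ratio per flagged transaction = 3.6.
Target posterior odds = 0.75/0.25 = 3.
Need (1/9999) × 3.6ⁿ ≥ 3, i.e. 3.6ⁿ ≥ 29997.
3.6⁸ ≈28211.1 falls short of 29997 but 3.6⁹ ≈101560 reaches it, so n = 9.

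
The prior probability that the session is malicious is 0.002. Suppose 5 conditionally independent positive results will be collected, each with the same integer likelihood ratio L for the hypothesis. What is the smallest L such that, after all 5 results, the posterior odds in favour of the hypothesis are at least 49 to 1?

8

Prior odds = 0.002/0.998 = 1/499.
Target odds = 49.
Need L⁵ ≥ 49 ÷ (1/499) = 24451.
7⁵ = 16807 < 24451 ≤ 32768 = 8⁵, so L = 8.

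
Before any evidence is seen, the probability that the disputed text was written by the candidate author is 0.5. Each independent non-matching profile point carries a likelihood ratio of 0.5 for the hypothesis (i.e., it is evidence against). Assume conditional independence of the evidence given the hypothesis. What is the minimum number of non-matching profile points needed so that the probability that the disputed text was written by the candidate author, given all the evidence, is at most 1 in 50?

6

Prior odds = 0.5/0.5 = 1.
Likelihood ratio per non-matching profile point = 0.5.
Target posterior odds = 0.02/0.98 = 1/49.
Need 1 × 0.5ⁿ ≤ 1/49, i.e. 0.5ⁿ ≤ 1/49.
0.5⁵ = 0.03125 is still above 1/49 but 0.5⁶ = 0.015625 is at or below it, so n = 6.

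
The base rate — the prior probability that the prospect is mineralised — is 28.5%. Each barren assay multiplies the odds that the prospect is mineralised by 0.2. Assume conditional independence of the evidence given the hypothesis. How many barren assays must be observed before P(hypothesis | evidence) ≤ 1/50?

2

Prior odds: 0.285 ÷ 0.715 = 57/143.
Likelihood ratio per barren assay = 0.2.
Target odds: 0.02 ÷ 0.98 = 1/49.
Require 0.2ⁿ ≤ 1/49 ÷ (57/143) = 143/2793.
0.2¹ = 0.2 is still above 143/2793 but 0.2² = 0.04 is at or below it, so n = 2.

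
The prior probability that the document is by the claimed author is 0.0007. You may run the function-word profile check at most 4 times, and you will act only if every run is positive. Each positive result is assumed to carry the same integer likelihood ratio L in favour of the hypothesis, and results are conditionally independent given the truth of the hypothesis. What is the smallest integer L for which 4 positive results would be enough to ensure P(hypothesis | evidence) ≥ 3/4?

9

Prior odds = 0.0007/0.9993 = 7/9993.
Target odds = 0.75/0.25 = 3.
Need L⁴ ≥ 3 ÷ (7/9993) = 29979/7.
8⁴ = 4096 < 29979/7 ≤ 6561 = 9⁴, so L = 9.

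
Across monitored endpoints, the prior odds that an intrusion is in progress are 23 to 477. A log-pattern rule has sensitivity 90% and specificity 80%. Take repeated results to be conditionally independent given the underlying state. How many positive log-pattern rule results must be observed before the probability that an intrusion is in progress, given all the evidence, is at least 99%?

Prior odds = 23/477.
False-positive rate = 1 − 0.8 = 0.2; likelihood ratio of a positive = 0.9/0.2 = 4.5.
Target odds: 0.99 ÷ 0.01 = 99.
Need (23/477) × 4.5ⁿ ≥ 99, i.e. 4.5ⁿ ≥ 47223/23.
4.5⁵ = 1845.28125 falls short of 47223/23 but 4.5⁶ = 8303.765625 reaches it, so n = 6.

6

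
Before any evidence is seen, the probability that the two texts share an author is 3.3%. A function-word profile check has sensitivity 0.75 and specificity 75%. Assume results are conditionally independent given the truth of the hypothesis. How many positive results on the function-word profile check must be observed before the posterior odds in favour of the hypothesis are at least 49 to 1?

Prior odds: 0.033 ÷ 0.967 = 33/967.
False-positive rate = 1 − 0.75 = 0.25; likelihood ratio of a positive = 0.75/0.25 = 3.
Target odds = 49.
Require 3ⁿ ≥ 49 ÷ (33/967) = 47383/33.
3⁶ = 729 falls short of 47383/33 but 3⁷ = 2187 reaches it, so n = 7.

7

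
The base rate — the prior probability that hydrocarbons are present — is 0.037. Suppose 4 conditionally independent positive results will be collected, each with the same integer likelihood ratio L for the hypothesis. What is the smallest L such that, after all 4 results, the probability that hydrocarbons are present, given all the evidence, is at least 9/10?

4

Prior odds = 0.037/0.963 = 37/963.
Target odds = 0.9/0.1 = 9.
Need L⁴ ≥ 9 ÷ (37/963) = 8667/37.
3⁴ = 81 < 8667/37 ≤ 256 = 4⁴, so L = 4.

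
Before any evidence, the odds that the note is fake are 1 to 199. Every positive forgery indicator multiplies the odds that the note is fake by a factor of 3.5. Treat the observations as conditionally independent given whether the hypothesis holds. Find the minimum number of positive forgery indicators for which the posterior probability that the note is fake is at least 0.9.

6

Prior odds = 1/199.
Likelihood ratio per positive forgery indicator = 3.5.
Target posterior odds = 0.9/0.1 = 9.
Require 3.5ⁿ ≥ 9 ÷ (1/199) = 1791.
3.5⁵ = 525.21875 falls short of 1791 but 3.5⁶ = 1838.265625 reaches it, so n = 6.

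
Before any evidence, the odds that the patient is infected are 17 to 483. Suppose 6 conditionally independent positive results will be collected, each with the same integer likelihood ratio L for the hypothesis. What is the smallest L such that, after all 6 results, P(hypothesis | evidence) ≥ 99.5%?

Prior odds = 17/483.
Target odds = 0.995/0.005 = 199.
Need L⁶ ≥ 199 ÷ (17/483) = 96117/17.
4⁶ = 4096 < 96117/17 ≤ 15625 = 5⁶, so L = 5.

5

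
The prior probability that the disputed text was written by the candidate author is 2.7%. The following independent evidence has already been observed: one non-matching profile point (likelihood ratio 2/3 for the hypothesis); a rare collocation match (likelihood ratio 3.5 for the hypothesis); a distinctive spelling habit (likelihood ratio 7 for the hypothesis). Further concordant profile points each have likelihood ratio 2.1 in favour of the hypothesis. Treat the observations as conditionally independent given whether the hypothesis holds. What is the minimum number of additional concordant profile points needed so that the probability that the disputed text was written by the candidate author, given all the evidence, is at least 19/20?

6

Prior odds = 0.027/0.973 = 27/973.
Combined Bayes factor of the evidence already in hand = (2/3) × 3.5 × 7 = 49/3.
Odds after that evidence = (27/973) × 49/3 = 63/139.
Target odds = 0.95/0.05 = 19.
Need 2.1ⁿ ≥ 19 ÷ (63/139) = 2641/63.
2.1⁵ = 4084101/100000 falls short of 2641/63 but 2.1⁶ = 85766121/1000000 reaches it, so n = 6.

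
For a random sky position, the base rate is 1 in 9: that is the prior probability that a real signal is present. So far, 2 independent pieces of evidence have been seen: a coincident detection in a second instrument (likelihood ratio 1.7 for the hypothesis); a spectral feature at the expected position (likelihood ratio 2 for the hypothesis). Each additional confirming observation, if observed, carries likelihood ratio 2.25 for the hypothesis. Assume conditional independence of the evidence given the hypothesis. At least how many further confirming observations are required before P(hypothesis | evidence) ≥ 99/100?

7

Prior odds = (1/9)/(8/9) = 0.125.
Combined Bayes factor of the evidence already in hand = 1.7 × 2 = 3.4.
Odds after that evidence = 0.125 × 3.4 = 0.425.
Target odds = 0.99/0.01 = 99.
Need 2.25ⁿ ≥ 99 ÷ 0.425 = 3960/17.
2.25⁶ = 531441/4096 falls short of 3960/17 but 2.25⁷ = 4782969/16384 reaches it, so n = 7.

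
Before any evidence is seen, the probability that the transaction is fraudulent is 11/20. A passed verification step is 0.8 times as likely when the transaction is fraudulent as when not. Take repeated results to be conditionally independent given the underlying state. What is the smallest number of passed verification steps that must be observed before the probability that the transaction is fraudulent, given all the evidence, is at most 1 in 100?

Prior odds = 0.55/0.45 = 11/9.
Likelihood ratio per passed verification step = 0.8.
Target odds: 0.01 ÷ 0.99 = 1/99.
Require 0.8ⁿ ≤ 1/99 ÷ (11/9) = 1/121.
0.8²¹ ≈0.00922337 is still above 1/121 but 0.8²² ≈0.0073787 is at or below it, so n = 22.

22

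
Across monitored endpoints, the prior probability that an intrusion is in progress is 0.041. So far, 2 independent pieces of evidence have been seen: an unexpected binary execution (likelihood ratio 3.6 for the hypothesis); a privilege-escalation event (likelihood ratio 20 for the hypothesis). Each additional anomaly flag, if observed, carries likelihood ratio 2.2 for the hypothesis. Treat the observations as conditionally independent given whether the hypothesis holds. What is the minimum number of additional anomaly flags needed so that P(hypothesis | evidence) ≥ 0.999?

8

Prior odds = 0.041/0.959 = 41/959.
Combined Bayes factor of the evidence already in hand = 3.6 × 20 = 72.
Odds after that evidence = (41/959) × 72 = 2952/959.
Target odds = 0.999/0.001 = 999.
Need 2.2ⁿ ≥ 999 ÷ (2952/959) = 106449/328.
2.2⁷ = 19487171/78125 falls short of 106449/328 but 2.2⁸ = 214358881/390625 reaches it, so n = 8.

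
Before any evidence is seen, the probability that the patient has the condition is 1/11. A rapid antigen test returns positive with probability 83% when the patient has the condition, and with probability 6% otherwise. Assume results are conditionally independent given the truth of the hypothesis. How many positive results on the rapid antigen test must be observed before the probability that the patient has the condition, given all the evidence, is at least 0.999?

Prior odds = (1/11)/(10/11) = 0.1.
Likelihood ratio of a positive result = 0.83/0.06 = 83/6.
Target posterior odds = 0.999/0.001 = 999.
Require (83/6)ⁿ ≥ 999 ÷ 0.1 = 9990.
(83/6)³ = 571787/216 falls short of 9990 but (83/6)⁴ = 47458321/1296 reaches it, so n = 4.

4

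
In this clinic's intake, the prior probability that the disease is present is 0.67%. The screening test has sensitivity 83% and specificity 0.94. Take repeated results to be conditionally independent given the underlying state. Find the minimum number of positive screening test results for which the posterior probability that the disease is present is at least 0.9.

3

Prior odds = 0.0067/0.9933 = 67/9933.
False-positive rate = 1 − 0.94 = 0.06; likelihood ratio of a positive = 0.83/0.06 = 83/6.
Target odds: 0.9 ÷ 0.1 = 9.
Need (67/9933) × (83/6)ⁿ ≥ 9, i.e. (83/6)ⁿ ≥ 89397/67.
(83/6)² = 6889/36 falls short of 89397/67 but (83/6)³ = 571787/216 reaches it, so n = 3.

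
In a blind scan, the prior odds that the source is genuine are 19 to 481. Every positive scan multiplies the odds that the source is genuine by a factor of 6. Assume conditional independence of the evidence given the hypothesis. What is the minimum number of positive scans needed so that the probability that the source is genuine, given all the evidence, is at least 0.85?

3

Prior odds = 19/481.
Likelihood ratio per positive scan = 6.
Target odds: 0.85 ÷ 0.15 = 17/3.
Need (19/481) × 6ⁿ ≥ 17/3, i.e. 6ⁿ ≥ 8177/57.
6² = 36 falls short of 8177/57 but 6³ = 216 reaches it, so n = 3.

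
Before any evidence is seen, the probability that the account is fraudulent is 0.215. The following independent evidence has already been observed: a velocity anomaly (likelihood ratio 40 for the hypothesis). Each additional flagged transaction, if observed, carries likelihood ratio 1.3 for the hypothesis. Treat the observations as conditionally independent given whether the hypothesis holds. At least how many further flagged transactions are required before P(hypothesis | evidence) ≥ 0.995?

Prior odds = 0.215/0.785 = 43/157.
Bayes factor of the evidence already in hand = 40.
Odds after that evidence = (43/157) × 40 = 1720/157.
Target odds = 0.995/0.005 = 199.
Need 1.3ⁿ ≥ 199 ÷ (1720/157) = 31243/1720.
1.3¹¹ ≈17.9216 falls short of 31243/1720 but 1.3¹² ≈23.2981 reaches it, so n = 12.

12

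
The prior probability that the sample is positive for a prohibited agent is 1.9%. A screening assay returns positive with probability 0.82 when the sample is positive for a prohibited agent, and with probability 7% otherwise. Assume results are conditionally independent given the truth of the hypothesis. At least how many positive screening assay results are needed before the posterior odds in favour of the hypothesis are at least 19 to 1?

Prior odds: 0.019 ÷ 0.981 = 19/981.
Likelihood ratio of a positive result = 0.82/0.07 = 82/7.
Target odds = 19.
Need (19/981) × (82/7)ⁿ ≥ 19, i.e. (82/7)ⁿ ≥ 981.
(82/7)² = 6724/49 falls short of 981 but (82/7)³ = 551368/343 reaches it, so n = 3.

3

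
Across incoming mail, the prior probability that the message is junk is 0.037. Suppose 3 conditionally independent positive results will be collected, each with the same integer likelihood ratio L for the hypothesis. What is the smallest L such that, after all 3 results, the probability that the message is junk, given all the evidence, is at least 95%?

8

Prior odds = 0.037/0.963 = 37/963.
Target odds = 0.95/0.05 = 19.
Need L³ ≥ 19 ÷ (37/963) = 18297/37.
7³ = 343 < 18297/37 ≤ 512 = 8³, so L = 8.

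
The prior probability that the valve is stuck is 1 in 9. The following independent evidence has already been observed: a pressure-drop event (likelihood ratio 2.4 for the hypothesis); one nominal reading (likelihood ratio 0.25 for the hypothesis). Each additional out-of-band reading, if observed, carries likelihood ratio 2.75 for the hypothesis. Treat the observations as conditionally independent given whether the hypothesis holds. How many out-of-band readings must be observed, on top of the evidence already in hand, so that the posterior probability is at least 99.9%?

Prior odds = (1/9)/(8/9) = 0.125.
Combined Bayes factor of the evidence already in hand = 2.4 × 0.25 = 0.6.
Odds after that evidence = 0.125 × 0.6 = 0.075.
Target odds = 0.999/0.001 = 999.
Need 2.75ⁿ ≥ 999 ÷ 0.075 = 13320.
2.75⁹ ≈8994.86 falls short of 13320 but 2.75¹⁰ ≈24735.9 reaches it, so n = 10.

10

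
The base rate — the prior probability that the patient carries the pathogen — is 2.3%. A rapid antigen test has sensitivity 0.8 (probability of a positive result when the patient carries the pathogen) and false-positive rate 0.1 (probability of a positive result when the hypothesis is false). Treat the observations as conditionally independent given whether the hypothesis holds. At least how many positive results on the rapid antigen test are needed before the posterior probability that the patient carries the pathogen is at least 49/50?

Prior odds = 0.023/0.977 = 23/977.
Likelihood ratio of a positive result = 0.8/0.1 = 8.
Target odds: 0.98 ÷ 0.02 = 49.
Require 8ⁿ ≥ 49 ÷ (23/977) = 47873/23.
8³ = 512 falls short of 47873/23 but 8⁴ = 4096 reaches it, so n = 4.

4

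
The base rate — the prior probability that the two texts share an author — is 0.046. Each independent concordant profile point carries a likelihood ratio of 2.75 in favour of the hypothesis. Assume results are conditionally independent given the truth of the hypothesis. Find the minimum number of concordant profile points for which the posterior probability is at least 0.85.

Prior odds: 0.046 ÷ 0.954 = 23/477.
Likelihood ratio per concordant profile point = 2.75.
Target posterior odds = 0.85/0.15 = 17/3.
Require 2.75ⁿ ≥ 17/3 ÷ (23/477) = 2703/23.
2.75⁴ = 57.19140625 falls short of 2703/23 but 2.75⁵ = 161051/1024 reaches it, so n = 5.

5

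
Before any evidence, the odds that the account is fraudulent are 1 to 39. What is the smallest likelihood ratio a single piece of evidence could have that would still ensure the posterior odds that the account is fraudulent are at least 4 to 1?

156

Prior odds = 1/39.
Target odds = 4.
Required Bayes factor = 4 ÷ (1/39) = 156.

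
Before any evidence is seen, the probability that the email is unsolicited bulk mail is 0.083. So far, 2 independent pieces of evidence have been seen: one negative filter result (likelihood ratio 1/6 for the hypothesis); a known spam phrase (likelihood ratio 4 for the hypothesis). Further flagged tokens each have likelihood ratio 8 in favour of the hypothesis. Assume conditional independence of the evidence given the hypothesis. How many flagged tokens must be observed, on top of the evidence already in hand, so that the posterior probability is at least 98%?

4

Prior odds = 0.083/0.917 = 83/917.
Combined Bayes factor of the evidence already in hand = (1/6) × 4 = 2/3.
Odds after that evidence = (83/917) × 2/3 = 166/2751.
Target odds = 0.98/0.02 = 49.
Need 8ⁿ ≥ 49 ÷ (166/2751) = 134799/166.
8³ = 512 falls short of 134799/166 but 8⁴ = 4096 reaches it, so n = 4.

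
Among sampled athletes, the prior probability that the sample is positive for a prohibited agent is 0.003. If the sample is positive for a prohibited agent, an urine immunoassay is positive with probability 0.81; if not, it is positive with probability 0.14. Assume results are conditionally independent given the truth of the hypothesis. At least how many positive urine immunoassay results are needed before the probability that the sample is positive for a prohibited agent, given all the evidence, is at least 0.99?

Prior odds = 0.003/0.997 = 3/997.
Likelihood ratio of a positive = 0.81/0.14 = 81/14.
Target posterior odds = 0.99/0.01 = 99.
Need (3/997) × (81/14)ⁿ ≥ 99, i.e. (81/14)ⁿ ≥ 32901.
(81/14)⁵ ≈6483.13 falls short of 32901 but (81/14)⁶ ≈37509.6 reaches it, so n = 6.

6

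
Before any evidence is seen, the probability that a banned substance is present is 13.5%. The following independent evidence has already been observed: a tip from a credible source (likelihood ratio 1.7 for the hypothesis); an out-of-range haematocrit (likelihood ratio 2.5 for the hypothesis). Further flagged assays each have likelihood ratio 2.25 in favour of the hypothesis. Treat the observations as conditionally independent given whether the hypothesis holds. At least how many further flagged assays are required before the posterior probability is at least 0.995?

Prior odds = 0.135/0.865 = 27/173.
Combined Bayes factor of the evidence already in hand = 1.7 × 2.5 = 4.25.
Odds after that evidence = (27/173) × 4.25 = 459/692.
Target odds = 0.995/0.005 = 199.
Need 2.25ⁿ ≥ 199 ÷ (459/692) = 137708/459.
2.25⁷ = 4782969/16384 falls short of 137708/459 but 2.25⁸ = 43046721/65536 reaches it, so n = 8.

8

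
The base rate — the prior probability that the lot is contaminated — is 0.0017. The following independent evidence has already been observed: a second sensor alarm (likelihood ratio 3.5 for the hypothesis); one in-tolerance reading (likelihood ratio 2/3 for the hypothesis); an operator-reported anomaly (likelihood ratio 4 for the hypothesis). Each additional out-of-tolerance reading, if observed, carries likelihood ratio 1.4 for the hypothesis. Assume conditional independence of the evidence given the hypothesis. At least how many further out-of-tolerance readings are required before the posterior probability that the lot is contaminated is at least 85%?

Prior odds = 0.0017/0.9983 = 17/9983.
Combined Bayes factor of the evidence already in hand = 3.5 × (2/3) × 4 = 28/3.
Odds after that evidence = (17/9983) × 28/3 = 476/29949.
Target odds = 0.85/0.15 = 17/3.
Need 1.4ⁿ ≥ 17/3 ÷ (476/29949) = 9983/28.
1.4¹⁷ ≈304.913 falls short of 9983/28 but 1.4¹⁸ ≈426.879 reaches it, so n = 18.

18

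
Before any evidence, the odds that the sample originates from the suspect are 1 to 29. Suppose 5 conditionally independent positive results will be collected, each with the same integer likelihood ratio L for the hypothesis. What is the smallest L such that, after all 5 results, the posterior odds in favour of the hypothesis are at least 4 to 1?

3

Prior odds = 1/29.
Target odds = 4.
Need L⁵ ≥ 4 ÷ (1/29) = 116.
2⁵ = 32 < 116 ≤ 243 = 3⁵, so L = 3.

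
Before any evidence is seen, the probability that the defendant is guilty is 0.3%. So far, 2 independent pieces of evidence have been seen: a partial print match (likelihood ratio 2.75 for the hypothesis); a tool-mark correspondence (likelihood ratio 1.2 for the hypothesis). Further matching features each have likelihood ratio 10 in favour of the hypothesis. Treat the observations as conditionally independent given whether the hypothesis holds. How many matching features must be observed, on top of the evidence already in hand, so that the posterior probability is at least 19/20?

4

Prior odds = 0.003/0.997 = 3/997.
Combined Bayes factor of the evidence already in hand = 2.75 × 1.2 = 3.3.
Odds after that evidence = (3/997) × 3.3 = 99/9970.
Target odds = 0.95/0.05 = 19.
Need 10ⁿ ≥ 19 ÷ (99/9970) = 189430/99.
10³ = 1000 falls short of 189430/99 but 10⁴ = 10000 reaches it, so n = 4.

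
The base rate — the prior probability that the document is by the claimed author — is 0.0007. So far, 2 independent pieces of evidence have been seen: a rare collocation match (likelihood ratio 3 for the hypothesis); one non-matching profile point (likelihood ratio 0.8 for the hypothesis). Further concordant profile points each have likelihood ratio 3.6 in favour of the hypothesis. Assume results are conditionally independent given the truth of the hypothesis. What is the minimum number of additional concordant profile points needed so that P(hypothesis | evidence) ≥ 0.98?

9

Prior odds = 0.0007/0.9993 = 7/9993.
Combined Bayes factor of the evidence already in hand = 3 × 0.8 = 2.4.
Odds after that evidence = (7/9993) × 2.4 = 28/16655.
Target odds = 0.98/0.02 = 49.
Need 3.6ⁿ ≥ 49 ÷ (28/16655) = 29146.25.
3.6⁸ ≈28211.1 falls short of 29146.25 but 3.6⁹ ≈101560 reaches it, so n = 9.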